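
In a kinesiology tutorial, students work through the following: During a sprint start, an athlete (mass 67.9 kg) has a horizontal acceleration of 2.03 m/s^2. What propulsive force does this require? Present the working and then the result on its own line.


Propulsive force = mass * acceleration
= 67.9 kg * 2.03 m/s^2
= 137.84 N

137.84 N


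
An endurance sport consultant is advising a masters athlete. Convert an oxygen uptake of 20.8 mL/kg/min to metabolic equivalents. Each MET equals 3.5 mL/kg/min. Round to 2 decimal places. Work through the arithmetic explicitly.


One MET = 3.5 mL/kg/min
Number of METs = 20.8 / 3.5
= 5.94 METs

5.94 METs


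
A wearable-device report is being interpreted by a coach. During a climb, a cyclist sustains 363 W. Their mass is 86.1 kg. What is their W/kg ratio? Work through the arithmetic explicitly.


Power-to-weight = 363 W / 86.1 kg
= 4.216 W/kg

4.216 W/kg


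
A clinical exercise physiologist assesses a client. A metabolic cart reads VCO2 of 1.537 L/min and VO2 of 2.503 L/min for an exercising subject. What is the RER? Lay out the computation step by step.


RER = VCO2 / VO2 = 1.537 / 2.503 = 0.6141

0.6141


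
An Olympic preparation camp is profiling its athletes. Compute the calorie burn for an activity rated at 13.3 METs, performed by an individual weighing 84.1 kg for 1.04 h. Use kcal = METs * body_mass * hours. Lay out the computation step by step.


Product of METs and mass = 13.3 * 84.1 = 1118.53
Total kcal = 1118.53 * 1.04 = 1163.27 kcal

1163.27 kcal


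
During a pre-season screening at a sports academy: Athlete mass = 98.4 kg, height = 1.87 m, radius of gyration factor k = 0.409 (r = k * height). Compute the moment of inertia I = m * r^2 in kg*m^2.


r = k * height = 0.409 * 1.87 = 0.76483 m
r^2 = 0.76483^2 = 0.584965
I = 98.4 * 0.584965 = 57.561 kg*m^2

57.561 kg*m^2


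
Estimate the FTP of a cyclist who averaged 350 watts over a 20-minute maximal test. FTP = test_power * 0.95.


FTP = 350 * 0.95 = 332.5 W

332.5 W


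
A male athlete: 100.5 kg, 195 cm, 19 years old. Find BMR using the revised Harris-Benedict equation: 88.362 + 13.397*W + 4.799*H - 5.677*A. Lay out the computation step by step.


Intercept = 88.362
Weight contribution = 13.397 * 100.5 = 1346.3985
Height contribution = 4.799 * 195 = 935.805
Age contribution = 5.677 * 19 = 107.863
BMR = 88.362 + 1346.3985 + 935.805 - 107.863
= 2262.7 kcal/day

2262.7 kcal/day


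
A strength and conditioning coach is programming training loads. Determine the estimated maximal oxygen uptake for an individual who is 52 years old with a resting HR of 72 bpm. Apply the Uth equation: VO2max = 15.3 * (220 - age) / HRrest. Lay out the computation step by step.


HRmax = 220 - 52 = 168
VO2max = 15.3 * (168 / 72)
= 15.3 * 2.3333
= 35.7 mL/kg/min

35.7 mL/kg/min


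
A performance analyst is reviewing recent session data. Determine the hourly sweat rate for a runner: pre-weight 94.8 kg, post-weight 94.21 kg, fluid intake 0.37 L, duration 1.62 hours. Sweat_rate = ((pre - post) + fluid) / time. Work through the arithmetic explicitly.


Mass lost = 94.8 - 94.21 = 0.59 kg
Add fluid consumed: 0.59 + 0.37 = 0.96 L total sweat
Sweat rate = 0.96 / 1.62 = 0.593 L/h

0.593 L/h


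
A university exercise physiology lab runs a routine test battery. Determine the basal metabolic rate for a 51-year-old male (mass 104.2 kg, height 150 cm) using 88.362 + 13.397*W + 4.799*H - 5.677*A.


BMR = 88.362 + 13.397*104.2 + 4.799*150 - 5.677*51
= 1914.65 kcal/day

1914.65 kcal/day


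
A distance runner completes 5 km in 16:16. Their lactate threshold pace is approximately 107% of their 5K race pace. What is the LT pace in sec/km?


Convert to seconds: 16 min 16 s = 976 s
Pace per km = 976 / 5 = 195.2 s/km
LT pace = 195.2 * 1.07 = 208.86 s/km

208.86 s/km


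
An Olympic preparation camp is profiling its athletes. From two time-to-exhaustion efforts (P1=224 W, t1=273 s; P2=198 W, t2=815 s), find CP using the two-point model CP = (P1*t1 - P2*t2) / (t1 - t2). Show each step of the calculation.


Work in trial 1 = 61152 J
Work in trial 2 = 161370 J
Delta work = -100218 J
Delta time = -542 s
CP = -100218 / -542 = 184.9 W

184.9 W


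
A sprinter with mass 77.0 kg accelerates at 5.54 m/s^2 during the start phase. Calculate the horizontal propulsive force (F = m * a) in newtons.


F = m * a
= 77.0 * 5.54
= 426.58 N

426.58 N


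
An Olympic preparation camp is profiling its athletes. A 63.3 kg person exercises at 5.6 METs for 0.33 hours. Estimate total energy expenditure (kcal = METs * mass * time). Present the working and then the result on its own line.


Energy = METs * mass(kg) * time(h)
= 5.6 * 63.3 * 0.33
= 116.98 kcal

116.98 kcal


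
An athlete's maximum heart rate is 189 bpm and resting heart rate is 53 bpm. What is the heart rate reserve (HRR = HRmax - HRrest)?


HRR = HRmax - HRrest
= 189 - 53
= 136 bpm

136 bpm


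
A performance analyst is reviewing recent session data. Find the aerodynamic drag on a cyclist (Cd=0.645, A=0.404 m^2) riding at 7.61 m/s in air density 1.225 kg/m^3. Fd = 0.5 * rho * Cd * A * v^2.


Fd = 0.5 * 1.225 * 0.645 * 0.404 * 7.61^2
= 0.5 * 1.225 * 0.645 * 0.404 * 57.9121
= 9.243 N

9.243 N


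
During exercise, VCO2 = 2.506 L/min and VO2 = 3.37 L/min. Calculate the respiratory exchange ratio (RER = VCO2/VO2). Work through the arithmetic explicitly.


RER = VCO2 / VO2
= 2.506 / 3.37
= 0.7436

0.7436


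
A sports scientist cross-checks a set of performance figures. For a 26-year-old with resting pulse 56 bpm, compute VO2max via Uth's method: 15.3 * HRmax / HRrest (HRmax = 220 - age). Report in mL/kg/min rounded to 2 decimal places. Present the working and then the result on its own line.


Step 1: HRmax = 220 - 26 = 194 bpm
Step 2: Ratio = 194 / 56 = 3.4643
Step 3: VO2max = 15.3 * 3.4643 = 53.0 mL/kg/min

53.0 mL/kg/min


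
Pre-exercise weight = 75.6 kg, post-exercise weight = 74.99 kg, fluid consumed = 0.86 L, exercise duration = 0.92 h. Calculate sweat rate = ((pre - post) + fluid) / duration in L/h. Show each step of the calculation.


Weight loss = 75.6 - 74.99 = 0.61 kg (approx L)
Total sweat = 0.61 + 0.86 = 1.47 L
Sweat rate = 1.47 / 0.92 = 1.598 L/h

1.598 L/h


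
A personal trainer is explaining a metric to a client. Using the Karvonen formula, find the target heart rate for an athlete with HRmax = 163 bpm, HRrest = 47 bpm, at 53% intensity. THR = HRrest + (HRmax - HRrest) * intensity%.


HRR = 163 - 47 = 116
THR = 47 + 116 * 0.53
= 47 + 61.48
= 108.48 bpm

108.48 bpm


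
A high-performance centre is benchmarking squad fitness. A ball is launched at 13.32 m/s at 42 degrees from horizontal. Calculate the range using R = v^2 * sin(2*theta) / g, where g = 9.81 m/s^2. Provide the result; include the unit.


sin(2 * 42) = sin(84) = 0.994522
v^2 = 13.32^2 = 177.4224
R = 177.4224 * 0.994522 / 9.81
= 17.987 m

17.987 m


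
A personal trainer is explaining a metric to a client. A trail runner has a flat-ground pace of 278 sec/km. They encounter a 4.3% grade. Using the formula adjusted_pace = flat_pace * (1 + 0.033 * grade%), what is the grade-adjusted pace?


Grade factor = 1 + 0.033 * 4.3 = 1.1419
Adjusted = 278 * 1.1419 = 317.45 sec/km

317.45 s/km


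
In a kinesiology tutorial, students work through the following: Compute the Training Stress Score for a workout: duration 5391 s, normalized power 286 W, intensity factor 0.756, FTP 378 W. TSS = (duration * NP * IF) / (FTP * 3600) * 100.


Product = 5391 * 286 * 0.756 = 1165620.456
Base = 378 * 3600 = 1360800
TSS = 1165620.456 / 1360800 * 100 = 85.66

85.66 TSS


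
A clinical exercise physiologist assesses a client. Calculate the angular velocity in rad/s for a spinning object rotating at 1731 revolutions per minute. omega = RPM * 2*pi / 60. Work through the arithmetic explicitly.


omega = RPM * 2*pi / 60
= 1731 * 6.28318531 / 60
= 181.27 rad/s

181.27 rad/s


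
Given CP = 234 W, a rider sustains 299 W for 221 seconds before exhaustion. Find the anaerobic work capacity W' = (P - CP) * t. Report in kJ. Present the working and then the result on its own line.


Excess power = 299 - 234 = 65 W
Work above CP = 65 * 221 = 14365 J
W' = 14.365 kJ

14.365 kJ


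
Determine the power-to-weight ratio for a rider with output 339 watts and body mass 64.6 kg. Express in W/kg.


P/W = 339 / 64.6 = 5.248 W/kg

5.248 W/kg


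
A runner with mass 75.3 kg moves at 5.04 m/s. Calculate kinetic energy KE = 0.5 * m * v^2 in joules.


v^2 = 5.04^2 = 25.4016
KE = 0.5 * 75.3 * 25.4016
= 956.37 J

956.37 J


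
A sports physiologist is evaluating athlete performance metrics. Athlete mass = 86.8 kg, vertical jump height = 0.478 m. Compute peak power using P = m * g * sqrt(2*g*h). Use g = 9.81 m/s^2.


sqrt(2 * 9.81 * 0.478) = sqrt(9.37836) = 3.062411 m/s
P = 86.8 * 9.81 * 3.062411
= 2607.67 W

2607.67 W


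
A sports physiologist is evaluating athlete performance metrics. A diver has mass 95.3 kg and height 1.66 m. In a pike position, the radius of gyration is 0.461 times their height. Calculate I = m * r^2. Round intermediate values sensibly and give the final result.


r = 0.461 * 1.66 = 0.76526 m
I = m * r^2 = 95.3 * 0.585623 = 55.81 kg*m^2

55.81 kg*m^2


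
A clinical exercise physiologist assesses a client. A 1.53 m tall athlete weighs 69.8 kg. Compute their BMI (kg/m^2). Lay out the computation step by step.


height^2 = 2.3409 m^2
BMI = 69.8 / 2.3409 = 29.82 kg/m^2

29.82 kg/m^2


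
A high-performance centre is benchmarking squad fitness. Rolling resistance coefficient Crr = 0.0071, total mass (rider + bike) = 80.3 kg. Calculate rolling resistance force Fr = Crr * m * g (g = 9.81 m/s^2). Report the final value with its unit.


Fr = Crr * m * g
= 0.0071 * 80.3 * 9.81
= 5.593 N

5.593 N


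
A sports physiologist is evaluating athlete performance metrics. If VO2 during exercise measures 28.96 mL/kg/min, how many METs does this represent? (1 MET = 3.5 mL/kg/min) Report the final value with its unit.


METs = VO2 / 3.5 = 28.96 / 3.5 = 8.27

8.27 METs


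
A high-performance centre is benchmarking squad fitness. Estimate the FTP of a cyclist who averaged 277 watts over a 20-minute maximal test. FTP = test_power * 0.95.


FTP = 277 * 0.95 = 263.15 W

263.15 W


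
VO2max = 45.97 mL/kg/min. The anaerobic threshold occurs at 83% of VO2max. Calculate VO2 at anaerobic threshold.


AT fraction = 83 / 100 = 0.83
AT VO2 = 45.97 * 0.83
= 38.16 mL/kg/min

38.16 mL/kg/min


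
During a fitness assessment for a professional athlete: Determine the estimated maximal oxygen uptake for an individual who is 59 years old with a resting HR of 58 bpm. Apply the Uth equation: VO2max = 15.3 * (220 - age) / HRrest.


HRmax = 220 - 59 = 161
VO2max = 15.3 * (161 / 58)
= 15.3 * 2.7759
= 42.47 mL/kg/min

42.47 mL/kg/min


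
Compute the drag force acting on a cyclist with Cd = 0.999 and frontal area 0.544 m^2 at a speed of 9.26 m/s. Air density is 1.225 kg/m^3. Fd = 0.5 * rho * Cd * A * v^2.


Step 1: v^2 = 85.7476
Step 2: Fd = 0.5 * 1.225 * 0.999 * 0.544 * 85.7476
= 28.543 N

28.543 N


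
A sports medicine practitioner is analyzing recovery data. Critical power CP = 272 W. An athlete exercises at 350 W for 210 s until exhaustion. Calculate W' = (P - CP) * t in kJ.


P - CP = 350 - 272 = 78 W
W' = 78 * 210 = 16380 J
= 16380 / 1000 = 16.38 kJ

16.38 kJ


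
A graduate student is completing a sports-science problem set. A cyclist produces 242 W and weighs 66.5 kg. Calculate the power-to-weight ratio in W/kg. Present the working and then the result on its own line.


P/W = power / mass
= 242 / 66.5
= 3.639 W/kg

3.639 W/kg


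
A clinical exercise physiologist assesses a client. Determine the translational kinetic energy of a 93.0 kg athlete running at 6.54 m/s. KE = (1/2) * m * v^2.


KE = 0.5 * m * v^2
= 0.5 * 93.0 * 6.54^2
= 0.5 * 93.0 * 42.7716
= 1988.88 J

1988.88 J


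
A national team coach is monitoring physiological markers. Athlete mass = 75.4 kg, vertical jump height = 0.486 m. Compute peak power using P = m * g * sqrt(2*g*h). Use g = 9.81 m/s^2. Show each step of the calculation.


sqrt(2 * 9.81 * 0.486) = sqrt(9.53532) = 3.087931 m/s
P = 75.4 * 9.81 * 3.087931
= 2284.06 W

2284.06 W


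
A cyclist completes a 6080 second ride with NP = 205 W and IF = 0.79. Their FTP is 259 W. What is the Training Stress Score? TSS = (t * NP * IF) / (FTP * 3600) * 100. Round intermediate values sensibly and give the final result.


t * NP * IF = 6080 * 205 * 0.79 = 984656.0
FTP * 3600 = 932400
TSS = (984656.0 / 932400) * 100 = 105.6

105.6 TSS


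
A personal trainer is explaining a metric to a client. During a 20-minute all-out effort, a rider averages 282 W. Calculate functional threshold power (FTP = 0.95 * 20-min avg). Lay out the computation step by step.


FTP = 0.95 * 282
= 267.9 W

267.9 W


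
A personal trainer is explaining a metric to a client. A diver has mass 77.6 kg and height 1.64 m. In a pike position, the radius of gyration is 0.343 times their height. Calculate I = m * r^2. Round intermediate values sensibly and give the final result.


r = 0.343 * 1.64 = 0.56252 m
I = m * r^2 = 77.6 * 0.316429 = 24.555 kg*m^2

24.555 kg*m^2


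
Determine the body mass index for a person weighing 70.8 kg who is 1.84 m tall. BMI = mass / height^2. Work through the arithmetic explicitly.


BMI = mass / height^2
= 70.8 / 1.84^2
= 70.8 / 3.3856
= 20.91 kg/m^2

20.91 kg/m^2


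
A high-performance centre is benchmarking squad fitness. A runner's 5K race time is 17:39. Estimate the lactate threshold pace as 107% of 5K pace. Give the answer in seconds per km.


Total race time = 17*60 + 39 = 1059 seconds
5K pace = 1059 / 5 = 211.8 sec/km
LT pace = 211.8 * 1.07 = 226.63 sec/km

226.63 s/km


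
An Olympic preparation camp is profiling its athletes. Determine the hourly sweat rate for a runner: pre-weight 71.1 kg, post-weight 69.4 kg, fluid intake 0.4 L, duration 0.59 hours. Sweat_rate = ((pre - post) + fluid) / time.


Mass lost = 71.1 - 69.4 = 1.7 kg
Add fluid consumed: 1.7 + 0.4 = 2.1 L total sweat
Sweat rate = 2.1 / 0.59 = 3.559 L/h

3.559 L/h


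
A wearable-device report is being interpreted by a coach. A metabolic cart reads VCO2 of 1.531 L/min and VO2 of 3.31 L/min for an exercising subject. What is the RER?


RER = VCO2 / VO2 = 1.531 / 3.31 = 0.4625

0.4625


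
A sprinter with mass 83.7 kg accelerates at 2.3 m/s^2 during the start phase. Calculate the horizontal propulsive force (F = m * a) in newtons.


F = m * a
= 83.7 * 2.3
= 192.51 N

192.51 N


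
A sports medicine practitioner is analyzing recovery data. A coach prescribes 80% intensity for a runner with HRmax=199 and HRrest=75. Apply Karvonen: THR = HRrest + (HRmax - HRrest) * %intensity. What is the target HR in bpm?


Heart rate reserve = 199 - 75 = 124
Intensity fraction = 80 / 100 = 0.8
THR = 75 + 124 * 0.8 = 174.2 bpm

174.2 bpm


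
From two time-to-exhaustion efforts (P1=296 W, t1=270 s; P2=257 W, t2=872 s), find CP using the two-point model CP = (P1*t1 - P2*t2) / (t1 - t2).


Work in trial 1 = 79920 J
Work in trial 2 = 224104 J
Delta work = -144184 J
Delta time = -602 s
CP = -144184 / -602 = 239.51 W

239.51 W


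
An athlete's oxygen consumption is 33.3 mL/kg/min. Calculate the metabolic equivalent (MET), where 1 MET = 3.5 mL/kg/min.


MET = VO2 / 3.5
= 33.3 / 3.5
= 9.51 METs

9.51 METs


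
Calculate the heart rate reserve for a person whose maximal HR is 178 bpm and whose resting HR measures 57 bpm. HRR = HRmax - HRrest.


HRmax = 178 bpm
HRrest = 57 bpm
HRR = 178 - 57 = 121 bpm

121 bpm


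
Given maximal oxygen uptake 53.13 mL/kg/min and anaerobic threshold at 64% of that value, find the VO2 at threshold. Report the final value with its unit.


Percentage as decimal = 0.64
VO2 at AT = 53.13 * 0.64 = 34.0 mL/kg/min

34.0 mL/kg/min


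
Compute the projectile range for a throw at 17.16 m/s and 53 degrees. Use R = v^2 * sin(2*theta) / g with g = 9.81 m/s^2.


Two times the angle = 106 degrees
sin(106) = 0.961262
R = 294.4656 * 0.961262 / 9.81 = 28.854 m

28.854 m


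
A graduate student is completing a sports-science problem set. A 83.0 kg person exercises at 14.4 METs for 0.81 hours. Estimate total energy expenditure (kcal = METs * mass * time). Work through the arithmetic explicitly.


Energy = METs * mass(kg) * time(h)
= 14.4 * 83.0 * 0.81
= 968.11 kcal

968.11 kcal


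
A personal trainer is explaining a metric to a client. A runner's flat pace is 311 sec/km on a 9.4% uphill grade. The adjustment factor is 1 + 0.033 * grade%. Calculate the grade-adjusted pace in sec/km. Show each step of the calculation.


Factor = 1 + 0.033 * 9.4 = 1.3102
Adjusted pace = 311 * 1.3102
= 407.47 sec/km

407.47 s/km


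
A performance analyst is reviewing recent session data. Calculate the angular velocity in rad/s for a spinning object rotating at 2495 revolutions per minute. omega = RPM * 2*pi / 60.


omega = RPM * 2*pi / 60
= 2495 * 6.28318531 / 60
= 261.276 rad/s

261.276 rad/s


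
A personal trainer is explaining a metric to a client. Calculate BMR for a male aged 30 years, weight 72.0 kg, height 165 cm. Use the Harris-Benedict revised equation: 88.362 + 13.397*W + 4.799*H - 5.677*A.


Substituting values:
W term = 13.397 * 72.0 = 964.584
H term = 4.799 * 165 = 791.835
A term = 5.677 * 30 = 170.31
BMR = 1674.47 kcal/day

1674.47 kcal/day


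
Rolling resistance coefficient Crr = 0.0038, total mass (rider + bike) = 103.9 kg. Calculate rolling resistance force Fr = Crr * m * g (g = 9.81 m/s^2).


Fr = Crr * m * g
= 0.0038 * 103.9 * 9.81
= 3.873 N

3.873 N


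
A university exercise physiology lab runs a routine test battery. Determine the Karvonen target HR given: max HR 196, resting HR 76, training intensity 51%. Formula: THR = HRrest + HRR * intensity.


HRR = HRmax - HRrest = 196 - 76 = 120
THR = 76 + 120 * 0.51
= 137.2 bpm

137.2 bpm


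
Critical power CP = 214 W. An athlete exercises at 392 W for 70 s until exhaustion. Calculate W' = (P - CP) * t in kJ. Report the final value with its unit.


P - CP = 392 - 214 = 178 W
W' = 178 * 70 = 12460 J
= 12460 / 1000 = 12.46 kJ

12.46 kJ


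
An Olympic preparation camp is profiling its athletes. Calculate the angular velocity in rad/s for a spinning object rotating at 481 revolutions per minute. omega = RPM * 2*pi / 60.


omega = RPM * 2*pi / 60
= 481 * 6.28318531 / 60
= 50.37 rad/s

50.37 rad/s


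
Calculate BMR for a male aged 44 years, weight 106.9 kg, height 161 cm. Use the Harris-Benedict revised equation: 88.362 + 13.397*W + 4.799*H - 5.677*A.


Substituting values:
W term = 13.397 * 106.9 = 1432.1393
H term = 4.799 * 161 = 772.639
A term = 5.677 * 44 = 249.788
BMR = 2043.35 kcal/day

2043.35 kcal/day


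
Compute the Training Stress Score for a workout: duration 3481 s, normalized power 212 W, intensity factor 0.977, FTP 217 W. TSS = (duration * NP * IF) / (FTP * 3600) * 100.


Product = 3481 * 212 * 0.977 = 720998.644
Base = 217 * 3600 = 781200
TSS = 720998.644 / 781200 * 100 = 92.29

92.29 TSS


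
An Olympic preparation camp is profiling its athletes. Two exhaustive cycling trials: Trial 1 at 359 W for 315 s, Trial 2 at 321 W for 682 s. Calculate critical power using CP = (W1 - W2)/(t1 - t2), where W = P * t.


W1 = 359 * 315 = 113085 J
W2 = 321 * 682 = 218922 J
CP = (113085 - 218922) / (315 - 682)
= -105837 / -367
= 288.38 W

288.38 W


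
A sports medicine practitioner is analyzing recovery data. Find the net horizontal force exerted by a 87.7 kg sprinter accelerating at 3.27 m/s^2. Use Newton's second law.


Newton's second law: F = m * a
F = 87.7 * 3.27 = 286.78 N

286.78 N


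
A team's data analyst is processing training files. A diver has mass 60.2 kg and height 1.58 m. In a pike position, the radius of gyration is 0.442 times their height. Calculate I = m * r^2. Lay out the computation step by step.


r = 0.442 * 1.58 = 0.69836 m
I = m * r^2 = 60.2 * 0.487707 = 29.36 kg*m^2

29.36 kg*m^2


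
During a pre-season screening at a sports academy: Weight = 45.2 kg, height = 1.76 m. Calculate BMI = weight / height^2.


height^2 = 1.76^2 = 3.0976
BMI = 45.2 / 3.0976 = 14.59 kg/m^2

14.59 kg/m^2


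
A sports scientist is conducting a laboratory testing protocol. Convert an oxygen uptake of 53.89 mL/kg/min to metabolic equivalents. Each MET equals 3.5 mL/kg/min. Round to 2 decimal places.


One MET = 3.5 mL/kg/min
Number of METs = 53.89 / 3.5
= 15.4 METs

15.4 METs


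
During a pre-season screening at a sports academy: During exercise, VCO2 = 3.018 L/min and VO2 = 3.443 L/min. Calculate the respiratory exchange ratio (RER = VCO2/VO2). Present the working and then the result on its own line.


RER = VCO2 / VO2
= 3.018 / 3.443
= 0.8766

0.8766


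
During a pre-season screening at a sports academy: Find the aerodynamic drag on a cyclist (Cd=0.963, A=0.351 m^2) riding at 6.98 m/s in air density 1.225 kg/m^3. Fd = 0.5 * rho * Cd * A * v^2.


Fd = 0.5 * 1.225 * 0.963 * 0.351 * 6.98^2
= 0.5 * 1.225 * 0.963 * 0.351 * 48.7204
= 10.087 N

10.087 N


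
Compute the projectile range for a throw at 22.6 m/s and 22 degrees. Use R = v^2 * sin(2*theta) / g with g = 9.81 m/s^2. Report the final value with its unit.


Two times the angle = 44 degrees
sin(44) = 0.694658
R = 510.76 * 0.694658 / 9.81 = 36.168 m

36.168 m


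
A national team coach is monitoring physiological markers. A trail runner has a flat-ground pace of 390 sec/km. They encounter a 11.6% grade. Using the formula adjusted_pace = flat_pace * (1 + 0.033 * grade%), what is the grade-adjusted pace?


Grade factor = 1 + 0.033 * 11.6 = 1.3828
Adjusted = 390 * 1.3828 = 539.29 sec/km

539.29 s/km


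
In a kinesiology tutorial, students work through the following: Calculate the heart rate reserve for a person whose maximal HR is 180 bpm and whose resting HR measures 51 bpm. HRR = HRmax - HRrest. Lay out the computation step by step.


HRmax = 180 bpm
HRrest = 51 bpm
HRR = 180 - 51 = 129 bpm

129 bpm


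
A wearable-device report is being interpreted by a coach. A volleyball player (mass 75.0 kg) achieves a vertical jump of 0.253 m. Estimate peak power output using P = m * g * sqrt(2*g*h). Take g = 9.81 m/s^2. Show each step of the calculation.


2 * g * h = 2 * 9.81 * 0.253 = 4.96386
sqrt(4.96386) = 2.227972 m/s
P = 75.0 * 9.81 * 2.227972 = 1639.23 W

1639.23 W


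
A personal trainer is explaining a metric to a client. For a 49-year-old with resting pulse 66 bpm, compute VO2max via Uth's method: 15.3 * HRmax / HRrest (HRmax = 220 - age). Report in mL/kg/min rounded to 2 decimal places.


Step 1: HRmax = 220 - 49 = 171 bpm
Step 2: Ratio = 171 / 66 = 2.5909
Step 3: VO2max = 15.3 * 2.5909 = 39.64 mL/kg/min

39.64 mL/kg/min


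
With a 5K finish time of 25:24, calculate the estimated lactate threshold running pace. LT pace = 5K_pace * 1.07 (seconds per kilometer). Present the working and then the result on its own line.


Race duration = 1524 s for 5 km
Average pace = 1524 / 5 = 304.8 s/km
LT pace = 304.8 * 1.07
= 326.14 s/km

326.14 s/km


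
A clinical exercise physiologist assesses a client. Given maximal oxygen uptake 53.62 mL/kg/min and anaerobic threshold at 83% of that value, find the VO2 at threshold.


Percentage as decimal = 0.83
VO2 at AT = 53.62 * 0.83 = 44.5 mL/kg/min

44.5 mL/kg/min


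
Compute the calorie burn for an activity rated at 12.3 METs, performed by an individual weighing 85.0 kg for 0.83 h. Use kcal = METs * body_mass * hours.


Product of METs and mass = 12.3 * 85.0 = 1045.5
Total kcal = 1045.5 * 0.83 = 867.77 kcal

867.77 kcal


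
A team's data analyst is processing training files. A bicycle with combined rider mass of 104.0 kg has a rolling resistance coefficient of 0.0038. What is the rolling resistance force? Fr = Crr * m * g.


Fr = 0.0038 * 104.0 * 9.81
= 0.3952 * 9.81
= 3.877 N

3.877 N


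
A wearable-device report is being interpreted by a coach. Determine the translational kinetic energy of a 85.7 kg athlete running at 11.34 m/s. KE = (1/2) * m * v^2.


KE = 0.5 * m * v^2
= 0.5 * 85.7 * 11.34^2
= 0.5 * 85.7 * 128.5956
= 5510.32 J

5510.32 J


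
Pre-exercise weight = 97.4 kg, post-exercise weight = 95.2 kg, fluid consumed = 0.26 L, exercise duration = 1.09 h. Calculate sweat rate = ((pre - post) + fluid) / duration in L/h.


Weight loss = 97.4 - 95.2 = 2.2 kg (approx L)
Total sweat = 2.2 + 0.26 = 2.46 L
Sweat rate = 2.46 / 1.09 = 2.257 L/h

2.257 L/h


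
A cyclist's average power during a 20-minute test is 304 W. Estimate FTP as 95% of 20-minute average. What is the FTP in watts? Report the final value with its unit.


FTP = 20-min power * 0.95
= 304 * 0.95
= 288.8 W

288.8 W


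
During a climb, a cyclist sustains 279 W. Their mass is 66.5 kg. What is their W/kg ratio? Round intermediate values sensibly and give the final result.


Power-to-weight = 279 W / 66.5 kg
= 4.195 W/kg

4.195 W/kg


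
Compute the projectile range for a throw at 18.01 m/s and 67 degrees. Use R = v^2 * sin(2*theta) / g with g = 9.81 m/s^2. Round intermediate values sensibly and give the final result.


Two times the angle = 134 degrees
sin(134) = 0.71934
R = 324.3601 * 0.71934 / 9.81 = 23.784 m

23.784 m


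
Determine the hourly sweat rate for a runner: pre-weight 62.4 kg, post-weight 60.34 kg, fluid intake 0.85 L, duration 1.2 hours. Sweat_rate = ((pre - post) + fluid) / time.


Mass lost = 62.4 - 60.34 = 2.06 kg
Add fluid consumed: 2.06 + 0.85 = 2.91 L total sweat
Sweat rate = 2.91 / 1.2 = 2.425 L/h

2.425 L/h


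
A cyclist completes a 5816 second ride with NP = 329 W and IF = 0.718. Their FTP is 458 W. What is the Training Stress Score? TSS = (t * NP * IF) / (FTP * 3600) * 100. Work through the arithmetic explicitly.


t * NP * IF = 5816 * 329 * 0.718 = 1373867.152
FTP * 3600 = 1648800
TSS = (1373867.152 / 1648800) * 100 = 83.33

83.33 TSS


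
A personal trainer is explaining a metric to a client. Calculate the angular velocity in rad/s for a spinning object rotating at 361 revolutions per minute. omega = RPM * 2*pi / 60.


omega = RPM * 2*pi / 60
= 361 * 6.28318531 / 60
= 37.804 rad/s

37.804 rad/s


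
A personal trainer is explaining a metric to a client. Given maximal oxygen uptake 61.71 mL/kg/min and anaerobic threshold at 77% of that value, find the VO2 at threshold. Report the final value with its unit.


Percentage as decimal = 0.77
VO2 at AT = 61.71 * 0.77 = 47.52 mL/kg/min

47.52 mL/kg/min


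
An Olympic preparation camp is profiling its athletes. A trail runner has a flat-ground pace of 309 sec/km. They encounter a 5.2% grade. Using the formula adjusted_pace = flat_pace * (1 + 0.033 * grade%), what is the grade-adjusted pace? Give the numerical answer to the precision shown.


Grade factor = 1 + 0.033 * 5.2 = 1.1716
Adjusted = 309 * 1.1716 = 362.02 sec/km

362.02 s/km


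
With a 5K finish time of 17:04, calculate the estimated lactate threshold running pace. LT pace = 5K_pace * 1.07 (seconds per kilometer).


Race duration = 1024 s for 5 km
Average pace = 1024 / 5 = 204.8 s/km
LT pace = 204.8 * 1.07
= 219.14 s/km

219.14 s/km


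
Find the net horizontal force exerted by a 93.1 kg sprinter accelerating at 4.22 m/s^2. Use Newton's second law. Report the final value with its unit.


Newton's second law: F = m * a
F = 93.1 * 4.22 = 392.88 N

392.88 N


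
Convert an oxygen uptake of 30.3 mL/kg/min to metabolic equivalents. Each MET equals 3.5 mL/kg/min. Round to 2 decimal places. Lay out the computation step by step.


One MET = 3.5 mL/kg/min
Number of METs = 30.3 / 3.5
= 8.66 METs

8.66 METs


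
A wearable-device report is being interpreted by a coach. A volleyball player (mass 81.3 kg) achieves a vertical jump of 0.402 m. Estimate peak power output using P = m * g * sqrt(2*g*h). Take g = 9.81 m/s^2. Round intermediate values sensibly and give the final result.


2 * g * h = 2 * 9.81 * 0.402 = 7.88724
sqrt(7.88724) = 2.808423 m/s
P = 81.3 * 9.81 * 2.808423 = 2239.87 W

2239.87 W


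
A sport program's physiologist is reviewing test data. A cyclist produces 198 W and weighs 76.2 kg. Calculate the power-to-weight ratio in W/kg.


P/W = power / mass
= 198 / 76.2
= 2.598 W/kg

2.598 W/kg


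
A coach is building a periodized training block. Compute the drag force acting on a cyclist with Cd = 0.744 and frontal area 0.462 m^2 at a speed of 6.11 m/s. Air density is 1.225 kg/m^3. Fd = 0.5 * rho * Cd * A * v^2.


Step 1: v^2 = 37.3321
Step 2: Fd = 0.5 * 1.225 * 0.744 * 0.462 * 37.3321
= 7.86 N

7.86 N


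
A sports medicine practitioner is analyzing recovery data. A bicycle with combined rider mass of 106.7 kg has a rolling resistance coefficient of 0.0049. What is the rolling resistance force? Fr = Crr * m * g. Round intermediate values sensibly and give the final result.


Fr = 0.0049 * 106.7 * 9.81
= 0.52283 * 9.81
= 5.129 N

5.129 N


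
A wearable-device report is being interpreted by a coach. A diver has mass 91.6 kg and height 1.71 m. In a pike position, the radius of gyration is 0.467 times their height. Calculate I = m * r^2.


r = 0.467 * 1.71 = 0.79857 m
I = m * r^2 = 91.6 * 0.637714 = 58.415 kg*m^2

58.415 kg*m^2


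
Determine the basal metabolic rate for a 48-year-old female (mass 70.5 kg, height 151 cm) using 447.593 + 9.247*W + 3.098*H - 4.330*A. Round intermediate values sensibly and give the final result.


BMR = 447.593 + 9.247*70.5 + 3.098*151 - 4.330*48
= 1359.46 kcal/day

1359.46 kcal/day


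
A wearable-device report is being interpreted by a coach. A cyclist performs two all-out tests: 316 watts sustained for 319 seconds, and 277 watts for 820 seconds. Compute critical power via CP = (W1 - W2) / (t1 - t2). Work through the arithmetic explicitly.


W1 = P1 * t1 = 316 * 319 = 100804 J
W2 = P2 * t2 = 277 * 820 = 227140 J
CP = (100804 - 227140) / (319 - 820)
= 252.17 W

252.17 W


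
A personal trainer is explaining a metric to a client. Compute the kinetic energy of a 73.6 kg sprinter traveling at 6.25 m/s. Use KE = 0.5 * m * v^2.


Velocity squared = 39.0625
KE = 0.5 * 73.6 * 39.0625 = 1437.5 J

1437.5 J


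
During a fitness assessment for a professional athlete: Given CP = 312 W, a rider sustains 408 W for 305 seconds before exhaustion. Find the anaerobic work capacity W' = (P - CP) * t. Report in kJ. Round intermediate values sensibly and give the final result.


Excess power = 408 - 312 = 96 W
Work above CP = 96 * 305 = 29280 J
W' = 29.28 kJ

29.28 kJ


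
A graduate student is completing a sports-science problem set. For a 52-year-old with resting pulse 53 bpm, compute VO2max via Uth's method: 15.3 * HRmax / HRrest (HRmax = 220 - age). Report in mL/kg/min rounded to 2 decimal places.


Step 1: HRmax = 220 - 52 = 168 bpm
Step 2: Ratio = 168 / 53 = 3.1698
Step 3: VO2max = 15.3 * 3.1698 = 48.5 mL/kg/min

48.5 mL/kg/min


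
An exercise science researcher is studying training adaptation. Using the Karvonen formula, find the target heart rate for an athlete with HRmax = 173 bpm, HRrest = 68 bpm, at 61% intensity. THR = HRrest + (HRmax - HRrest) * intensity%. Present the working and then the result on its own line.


HRR = 173 - 68 = 105
THR = 68 + 105 * 0.61
= 68 + 64.05
= 132.05 bpm

132.05 bpm


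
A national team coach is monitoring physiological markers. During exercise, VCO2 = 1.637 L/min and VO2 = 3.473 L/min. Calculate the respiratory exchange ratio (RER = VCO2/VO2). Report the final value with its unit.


RER = VCO2 / VO2
= 1.637 / 3.473
= 0.4714

0.4714


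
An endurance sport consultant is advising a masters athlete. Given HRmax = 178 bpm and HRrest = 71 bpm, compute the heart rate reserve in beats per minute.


Heart rate reserve = maximum HR minus resting HR
HRR = 178 - 71 = 107 bpm

107 bpm


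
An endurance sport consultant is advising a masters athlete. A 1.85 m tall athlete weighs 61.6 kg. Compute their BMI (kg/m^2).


height^2 = 3.4225 m^2
BMI = 61.6 / 3.4225 = 18.0 kg/m^2

18.0 kg/m^2


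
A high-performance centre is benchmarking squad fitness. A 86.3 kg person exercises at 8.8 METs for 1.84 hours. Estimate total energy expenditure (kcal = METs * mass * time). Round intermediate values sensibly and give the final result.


Energy = METs * mass(kg) * time(h)
= 8.8 * 86.3 * 1.84
= 1397.37 kcal

1397.37 kcal


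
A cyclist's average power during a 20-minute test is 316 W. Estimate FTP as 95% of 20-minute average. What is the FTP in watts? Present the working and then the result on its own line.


FTP = 20-min power * 0.95
= 316 * 0.95
= 300.2 W

300.2 W


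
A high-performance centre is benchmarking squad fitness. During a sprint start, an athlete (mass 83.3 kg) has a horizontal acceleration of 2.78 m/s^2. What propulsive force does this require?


Propulsive force = mass * acceleration
= 83.3 kg * 2.78 m/s^2
= 231.57 N

231.57 N


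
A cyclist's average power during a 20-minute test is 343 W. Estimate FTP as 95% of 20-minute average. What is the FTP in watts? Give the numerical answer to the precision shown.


FTP = 20-min power * 0.95
= 343 * 0.95
= 325.85 W

325.85 W


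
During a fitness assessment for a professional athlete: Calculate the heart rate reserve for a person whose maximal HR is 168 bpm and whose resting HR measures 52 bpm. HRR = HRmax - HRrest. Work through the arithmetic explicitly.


HRmax = 168 bpm
HRrest = 52 bpm
HRR = 168 - 52 = 116 bpm

116 bpm


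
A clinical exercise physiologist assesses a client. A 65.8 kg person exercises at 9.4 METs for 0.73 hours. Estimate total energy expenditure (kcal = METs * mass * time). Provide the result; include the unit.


Energy = METs * mass(kg) * time(h)
= 9.4 * 65.8 * 0.73
= 451.52 kcal

451.52 kcal


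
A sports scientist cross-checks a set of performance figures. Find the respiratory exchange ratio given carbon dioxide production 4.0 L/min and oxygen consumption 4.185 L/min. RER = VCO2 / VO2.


VCO2 = 4.0 L/min
VO2 = 4.185 L/min
RER = 4.0 / 4.185 = 0.9558

0.9558


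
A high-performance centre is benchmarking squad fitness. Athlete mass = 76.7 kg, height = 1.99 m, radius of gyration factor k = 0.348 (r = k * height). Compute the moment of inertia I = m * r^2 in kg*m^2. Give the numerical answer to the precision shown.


r = k * height = 0.348 * 1.99 = 0.69252 m
r^2 = 0.69252^2 = 0.479584
I = 76.7 * 0.479584 = 36.784 kg*m^2

36.784 kg*m^2


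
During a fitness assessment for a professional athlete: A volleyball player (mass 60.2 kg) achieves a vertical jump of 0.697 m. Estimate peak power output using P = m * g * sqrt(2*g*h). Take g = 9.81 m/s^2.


2 * g * h = 2 * 9.81 * 0.697 = 13.67514
sqrt(13.67514) = 3.697991 m/s
P = 60.2 * 9.81 * 3.697991 = 2183.89 W

2183.89 W


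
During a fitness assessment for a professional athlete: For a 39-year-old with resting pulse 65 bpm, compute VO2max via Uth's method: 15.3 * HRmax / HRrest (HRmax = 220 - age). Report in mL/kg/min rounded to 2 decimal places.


Step 1: HRmax = 220 - 39 = 181 bpm
Step 2: Ratio = 181 / 65 = 2.7846
Step 3: VO2max = 15.3 * 2.7846 = 42.6 mL/kg/min

42.6 mL/kg/min


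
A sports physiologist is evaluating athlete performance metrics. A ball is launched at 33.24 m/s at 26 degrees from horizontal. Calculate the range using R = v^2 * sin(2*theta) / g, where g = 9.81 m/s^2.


sin(2 * 26) = sin(52) = 0.788011
v^2 = 33.24^2 = 1104.8976
R = 1104.8976 * 0.788011 / 9.81
= 88.753 m

88.753 m


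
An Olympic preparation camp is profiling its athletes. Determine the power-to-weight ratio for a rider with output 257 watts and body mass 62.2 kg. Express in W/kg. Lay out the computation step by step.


P/W = 257 / 62.2 = 4.132 W/kg

4.132 W/kg


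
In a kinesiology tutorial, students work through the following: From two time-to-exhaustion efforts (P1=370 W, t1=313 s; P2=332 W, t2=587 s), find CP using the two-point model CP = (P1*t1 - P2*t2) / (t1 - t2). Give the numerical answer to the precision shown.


Work in trial 1 = 115810 J
Work in trial 2 = 194884 J
Delta work = -79074 J
Delta time = -274 s
CP = -79074 / -274 = 288.59 W

288.59 W


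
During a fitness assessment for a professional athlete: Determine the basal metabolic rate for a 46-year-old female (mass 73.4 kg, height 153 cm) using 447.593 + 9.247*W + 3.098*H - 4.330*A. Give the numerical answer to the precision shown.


BMR = 447.593 + 9.247*73.4 + 3.098*153 - 4.330*46
= 1401.14 kcal/day

1401.14 kcal/day


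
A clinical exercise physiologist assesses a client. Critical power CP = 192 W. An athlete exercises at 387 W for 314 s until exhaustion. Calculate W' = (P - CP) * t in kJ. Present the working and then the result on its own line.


P - CP = 387 - 192 = 195 W
W' = 195 * 314 = 61230 J
= 61230 / 1000 = 61.23 kJ

61.23 kJ


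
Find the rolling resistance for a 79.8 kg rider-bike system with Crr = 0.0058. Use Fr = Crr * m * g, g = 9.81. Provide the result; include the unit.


m * g = 79.8 * 9.81 = 782.838 N
Fr = 0.0058 * 782.838 = 4.54 N

4.54 N


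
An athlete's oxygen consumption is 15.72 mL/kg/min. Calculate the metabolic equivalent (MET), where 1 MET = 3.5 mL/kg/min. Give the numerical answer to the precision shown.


MET = VO2 / 3.5
= 15.72 / 3.5
= 4.49 METs

4.49 METs


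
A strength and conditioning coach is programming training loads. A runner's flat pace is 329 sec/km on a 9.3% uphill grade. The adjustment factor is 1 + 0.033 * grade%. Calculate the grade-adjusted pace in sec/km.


Factor = 1 + 0.033 * 9.3 = 1.3069
Adjusted pace = 329 * 1.3069
= 429.97 sec/km

429.97 s/km


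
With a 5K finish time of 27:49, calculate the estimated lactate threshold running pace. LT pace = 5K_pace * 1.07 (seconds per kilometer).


Race duration = 1669 s for 5 km
Average pace = 1669 / 5 = 333.8 s/km
LT pace = 333.8 * 1.07
= 357.17 s/km

357.17 s/km


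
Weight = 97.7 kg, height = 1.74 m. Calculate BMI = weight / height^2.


height^2 = 1.74^2 = 3.0276
BMI = 97.7 / 3.0276 = 32.27 kg/m^2

32.27 kg/m^2


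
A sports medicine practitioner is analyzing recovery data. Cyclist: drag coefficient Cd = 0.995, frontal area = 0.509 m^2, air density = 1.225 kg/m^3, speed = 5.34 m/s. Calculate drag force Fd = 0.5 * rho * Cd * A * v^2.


v^2 = 5.34^2 = 28.5156
Fd = 0.5 * 1.225 * 0.995 * 0.509 * 28.5156
= 8.846 N

8.846 N


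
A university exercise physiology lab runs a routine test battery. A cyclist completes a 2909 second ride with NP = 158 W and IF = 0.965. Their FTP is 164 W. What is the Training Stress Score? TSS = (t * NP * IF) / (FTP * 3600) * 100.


t * NP * IF = 2909 * 158 * 0.965 = 443535.23
FTP * 3600 = 590400
TSS = (443535.23 / 590400) * 100 = 75.12

75.12 TSS


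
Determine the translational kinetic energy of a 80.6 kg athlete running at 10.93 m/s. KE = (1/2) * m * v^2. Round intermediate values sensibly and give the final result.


KE = 0.5 * m * v^2
= 0.5 * 80.6 * 10.93^2
= 0.5 * 80.6 * 119.4649
= 4814.44 J

4814.44 J


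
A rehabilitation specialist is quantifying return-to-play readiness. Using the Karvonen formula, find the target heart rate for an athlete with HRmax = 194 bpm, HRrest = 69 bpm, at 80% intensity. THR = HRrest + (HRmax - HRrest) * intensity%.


HRR = 194 - 69 = 125
THR = 69 + 125 * 0.8
= 69 + 100.0
= 169.0 bpm

169.0 bpm


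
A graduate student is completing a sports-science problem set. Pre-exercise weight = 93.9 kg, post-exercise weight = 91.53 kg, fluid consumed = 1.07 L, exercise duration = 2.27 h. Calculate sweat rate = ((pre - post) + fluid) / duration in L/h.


Weight loss = 93.9 - 91.53 = 2.37 kg (approx L)
Total sweat = 2.37 + 1.07 = 3.44 L
Sweat rate = 3.44 / 2.27 = 1.515 L/h

1.515 L/h


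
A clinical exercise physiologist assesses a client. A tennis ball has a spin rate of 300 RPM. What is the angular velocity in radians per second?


Convert RPM to rad/s: multiply by 2*pi and divide by 60
omega = 300 * 2 * pi / 60
= 31.416 rad/s

31.416 rad/s
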